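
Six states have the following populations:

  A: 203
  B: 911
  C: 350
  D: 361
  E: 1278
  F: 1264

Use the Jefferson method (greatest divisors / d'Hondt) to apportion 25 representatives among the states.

Standard divisor 4367/25 ≈ 174.68; standard quotas: A 1.162, B 5.215, C 2.004, D 2.067, E 7.316, F 7.236.
Rounding down gives 1, 5, 2, 2, 7, 7 = 24 seats, so the divisor must be adjusted.
With modified divisor 159: modified quotas A 1.277, B 5.730, C 2.201, D 2.270, E 8.038, F 7.950.
Rounding down: A 1, B 5, C 2, D 2, E 8, F 7 (total 25).

A 1, B 5, C 2, D 2, E 8, F 7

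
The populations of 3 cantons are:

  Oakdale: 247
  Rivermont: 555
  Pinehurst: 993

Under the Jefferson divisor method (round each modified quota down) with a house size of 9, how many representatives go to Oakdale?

Standard divisor 1795/9 ≈ 199.444; standard quotas: Oakdale 1.238, Rivermont 2.783, Pinehurst 4.979.
Rounding down gives 1, 2, 4 = 7 seats, so the divisor must be adjusted.
With modified divisor 180: modified quotas Oakdale 1.372, Rivermont 3.083, Pinehurst 5.517.
Rounding down: Oakdale 1, Rivermont 3, Pinehurst 5 (total 9).
Oakdale receives 1.

1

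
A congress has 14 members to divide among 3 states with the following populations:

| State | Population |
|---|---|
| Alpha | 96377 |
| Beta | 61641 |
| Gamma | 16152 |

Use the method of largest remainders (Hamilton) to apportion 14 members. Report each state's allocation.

Alpha 8; Beta 5; Gamma 1

Total 174170; standard divisor 174170/14 ≈ 12440.714.
Standard quotas: Alpha 7.7469, Beta 4.9548, Gamma 1.2983.
Lower quotas: Alpha 7, Beta 4, Gamma 1 (sum 12, leaving 2 seats).
Remainders in descending order: Beta 0.9548, Alpha 0.7469, Gamma 0.2983.
The surplus seats go to Beta, Alpha.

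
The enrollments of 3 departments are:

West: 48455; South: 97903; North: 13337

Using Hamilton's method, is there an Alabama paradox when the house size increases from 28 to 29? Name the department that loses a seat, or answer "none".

none

At 28 seats: West 9, South 17, North 2.
At 29 seats: West 9, South 18, North 2.
No department's allocation decreased.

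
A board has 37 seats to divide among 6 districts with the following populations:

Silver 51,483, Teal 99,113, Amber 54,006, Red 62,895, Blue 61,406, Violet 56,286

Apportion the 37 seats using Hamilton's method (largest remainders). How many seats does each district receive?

The standard divisor is 385189/37 ≈ 10410.514.
Standard quotas: Silver 4.9453, Teal 9.5205, Amber 5.1876, Red 6.0415, Blue 5.8985, Violet 5.4066.
Lower quotas: Silver 4, Teal 9, Amber 5, Red 6, Blue 5, Violet 5 (sum 34, leaving 3 seats).
Remainders in descending order: Silver 0.9453, Blue 0.8985, Teal 0.5205, Violet 0.4066, Amber 0.1876, Red 0.0415.
The surplus seats go to Silver, Blue, Teal.

Silver: 5, Teal: 10, Amber: 5, Red: 6, Blue: 6, Violet: 5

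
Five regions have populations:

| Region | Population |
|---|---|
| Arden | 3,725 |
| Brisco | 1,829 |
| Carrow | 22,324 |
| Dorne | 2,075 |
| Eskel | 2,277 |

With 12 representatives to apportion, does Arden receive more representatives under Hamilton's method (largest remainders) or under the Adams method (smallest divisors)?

Adams

Hamilton: Arden 1, Brisco 1, Carrow 8, Dorne 1, Eskel 1.
Adams: Arden 2, Brisco 1, Carrow 7, Dorne 1, Eskel 1.
Arden gets 1 under Hamilton and 2 under Adams.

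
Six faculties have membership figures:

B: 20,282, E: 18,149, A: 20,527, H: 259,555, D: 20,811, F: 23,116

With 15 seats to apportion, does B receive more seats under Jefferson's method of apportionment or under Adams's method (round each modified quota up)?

Adams

Jefferson: B 0, E 0, A 1, H 12, D 1, F 1.
Adams: B 1, E 1, A 1, H 10, D 1, F 1.
B gets 0 under Jefferson and 1 under Adams.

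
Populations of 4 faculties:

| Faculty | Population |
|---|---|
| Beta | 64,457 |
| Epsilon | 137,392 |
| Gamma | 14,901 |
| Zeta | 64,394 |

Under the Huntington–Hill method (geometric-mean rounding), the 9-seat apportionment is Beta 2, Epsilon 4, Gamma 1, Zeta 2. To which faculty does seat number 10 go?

Priority for the next seat is population ÷ (√(s·(s+1))).
Priorities: Beta 26314.460, Epsilon 30721.785, Gamma 10536.598, Zeta 26288.740.
Highest priority: Epsilon.

Epsilon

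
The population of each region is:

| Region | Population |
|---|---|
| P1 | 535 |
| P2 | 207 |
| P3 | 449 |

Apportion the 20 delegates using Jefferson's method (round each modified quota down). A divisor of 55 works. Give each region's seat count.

P1 9, P2 3, P3 8

With modified divisor 55: modified quotas P1 9.727, P2 3.764, P3 8.164.
Rounding down: P1 9, P2 3, P3 8 (total 20).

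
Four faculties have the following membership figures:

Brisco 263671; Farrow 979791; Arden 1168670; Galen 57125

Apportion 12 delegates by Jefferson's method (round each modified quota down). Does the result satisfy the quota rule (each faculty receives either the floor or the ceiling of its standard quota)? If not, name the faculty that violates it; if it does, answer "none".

none

Standard quotas: Brisco 1.281, Farrow 4.762, Arden 5.679, Galen 0.278.
Jefferson allocation: Brisco 1, Farrow 5, Arden 6, Galen 0.
Every allocation lies between the lower and upper quota.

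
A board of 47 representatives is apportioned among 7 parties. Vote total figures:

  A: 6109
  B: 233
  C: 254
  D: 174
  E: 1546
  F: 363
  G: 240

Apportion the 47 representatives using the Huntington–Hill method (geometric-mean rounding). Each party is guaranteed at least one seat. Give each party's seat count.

A 33; B 1; C 1; D 1; E 8; F 2; G 1

With divisor 185: modified quotas A 33.022, B 1.259, C 1.373, D 0.941, E 8.357, F 1.962, G 1.297.
Geometric-mean thresholds: A √(33·34)=33.496, B √(1·2)=1.414, C √(1·2)=1.414, D (min 1), E √(8·9)=8.485, F √(1·2)=1.414, G √(1·2)=1.414.
Each quota rounded against its threshold gives A 33, B 1, C 1, D 1, E 8, F 2, G 1 (total 47).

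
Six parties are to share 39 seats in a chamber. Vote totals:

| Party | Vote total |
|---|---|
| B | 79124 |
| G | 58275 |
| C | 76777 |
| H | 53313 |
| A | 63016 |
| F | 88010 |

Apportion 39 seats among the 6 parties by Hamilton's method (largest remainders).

B=7; G=6; C=7; H=5; A=6; F=8

Total 418515; standard divisor 418515/39 ≈ 10731.154.
Standard quotas: B 7.3733, G 5.4305, C 7.1546, H 4.9681, A 5.8722, F 8.2014.
Lower quotas: B 7, G 5, C 7, H 4, A 5, F 8 (sum 36, leaving 3 seats).
Remainders in descending order: H 0.9681, A 0.8722, G 0.4305, B 0.3733, F 0.2014, C 0.1546.
The surplus seats go to H, A, G.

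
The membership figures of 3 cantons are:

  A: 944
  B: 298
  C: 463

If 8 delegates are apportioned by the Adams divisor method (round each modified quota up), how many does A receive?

4

Standard divisor 1705/8 ≈ 213.125; standard quotas: A 4.429, B 1.398, C 2.172.
Rounding up gives 5, 2, 3 = 10 seats, so the divisor must be adjusted.
With modified divisor 270: modified quotas A 3.496, B 1.104, C 1.715.
Rounding up: A 4, B 2, C 2 (total 8).
A receives 4.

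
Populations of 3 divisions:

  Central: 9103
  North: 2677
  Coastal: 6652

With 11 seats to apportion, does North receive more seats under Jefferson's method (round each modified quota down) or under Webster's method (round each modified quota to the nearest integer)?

Jefferson: Central 6, North 1, Coastal 4.
Webster: Central 5, North 2, Coastal 4.
North gets 1 under Jefferson and 2 under Webster.

Webster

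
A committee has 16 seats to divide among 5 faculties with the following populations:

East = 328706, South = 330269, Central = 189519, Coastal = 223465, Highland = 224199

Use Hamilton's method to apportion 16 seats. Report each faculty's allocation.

East 4, South 4, Central 2, Coastal 3, Highland 3

The standard divisor is 1296158/16 ≈ 81009.875.
Standard quotas: East 4.0576, South 4.0769, Central 2.3395, Coastal 2.7585, Highland 2.7676.
Lower quotas: East 4, South 4, Central 2, Coastal 2, Highland 2 (sum 14, leaving 2 seats).
Remainders in descending order: Highland 0.7676, Coastal 0.7585, Central 0.3395, South 0.0769, East 0.0576.
Largest remainders: Highland, Coastal receive the extra seats.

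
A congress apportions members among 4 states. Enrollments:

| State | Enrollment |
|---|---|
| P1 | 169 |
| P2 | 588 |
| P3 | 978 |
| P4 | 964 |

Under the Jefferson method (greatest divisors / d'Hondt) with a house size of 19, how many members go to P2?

Standard divisor 2699/19 ≈ 142.053; standard quotas: P1 1.190, P2 4.139, P3 6.885, P4 6.786.
Rounding down gives 1, 4, 6, 6 = 17 seats, so the divisor must be adjusted.
With modified divisor 130: modified quotas P1 1.300, P2 4.523, P3 7.523, P4 7.415.
Rounding down: P1 1, P2 4, P3 7, P4 7 (total 19).
P2 receives 4.

4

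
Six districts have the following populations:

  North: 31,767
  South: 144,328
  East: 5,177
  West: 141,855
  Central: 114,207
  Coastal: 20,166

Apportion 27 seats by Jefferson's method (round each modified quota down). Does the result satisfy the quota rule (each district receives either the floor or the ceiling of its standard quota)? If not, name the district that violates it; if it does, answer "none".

none

Standard quotas: North 1.875, South 8.518, East 0.306, West 8.372, Central 6.740, Coastal 1.190.
Jefferson allocation: North 2, South 9, East 0, West 8, Central 7, Coastal 1.
Every allocation lies between the lower and upper quota.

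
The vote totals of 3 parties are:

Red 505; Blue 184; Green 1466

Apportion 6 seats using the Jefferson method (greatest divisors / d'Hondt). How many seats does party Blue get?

Standard divisor 2155/6 ≈ 359.167; standard quotas: Red 1.406, Blue 0.512, Green 4.082.
Rounding down gives 1, 0, 4 = 5 seats, so the divisor must be adjusted.
With modified divisor 270: modified quotas Red 1.870, Blue 0.681, Green 5.430.
Rounding down: Red 1, Blue 0, Green 5 (total 6).
Blue receives 0.

0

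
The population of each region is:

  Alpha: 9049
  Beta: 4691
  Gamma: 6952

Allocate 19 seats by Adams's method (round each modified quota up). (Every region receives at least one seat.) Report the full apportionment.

Standard divisor 20692/19 ≈ 1089.053; standard quotas: Alpha 8.309, Beta 4.307, Gamma 6.384.
Rounding up gives 9, 5, 7 = 21 seats, so the divisor must be adjusted.
With modified divisor 1166: modified quotas Alpha 7.761, Beta 4.023, Gamma 5.962.
Rounding up: Alpha 8, Beta 5, Gamma 6 (total 19).

Alpha: 8, Beta: 5, Gamma: 6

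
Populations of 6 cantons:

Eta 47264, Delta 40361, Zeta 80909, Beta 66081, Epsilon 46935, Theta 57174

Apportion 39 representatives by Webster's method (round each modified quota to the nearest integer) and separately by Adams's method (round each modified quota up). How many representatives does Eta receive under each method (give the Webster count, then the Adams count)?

Webster: Eta 5, Delta 5, Zeta 9, Beta 8, Epsilon 5, Theta 7.
Adams: Eta 6, Delta 5, Zeta 9, Beta 7, Epsilon 5, Theta 7.
Eta gets 5 under Webster and 6 under Adams.

5 and 6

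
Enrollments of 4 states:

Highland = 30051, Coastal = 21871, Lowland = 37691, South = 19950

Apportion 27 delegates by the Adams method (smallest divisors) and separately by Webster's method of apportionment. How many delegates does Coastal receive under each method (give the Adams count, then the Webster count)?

Adams: Highland 7, Coastal 6, Lowland 9, South 5.
Webster: Highland 8, Coastal 5, Lowland 9, South 5.
Coastal gets 6 under Adams and 5 under Webster.

6 and 5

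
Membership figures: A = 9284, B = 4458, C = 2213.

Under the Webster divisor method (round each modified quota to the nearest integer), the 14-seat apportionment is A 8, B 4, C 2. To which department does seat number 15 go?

Priority for the next seat is population ÷ (current seats + 0.5).
Priorities: A 1092.235, B 990.667, C 885.200.
Highest priority: A.

A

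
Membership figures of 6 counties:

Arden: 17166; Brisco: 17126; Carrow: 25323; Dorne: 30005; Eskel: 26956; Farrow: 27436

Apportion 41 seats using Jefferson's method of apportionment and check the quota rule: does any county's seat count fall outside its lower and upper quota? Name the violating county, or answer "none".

Standard quotas: Arden 4.887, Brisco 4.876, Carrow 7.209, Dorne 8.542, Eskel 7.674, Farrow 7.811.
Jefferson allocation: Arden 5, Brisco 5, Carrow 7, Dorne 8, Eskel 8, Farrow 8.
Every allocation lies between the lower and upper quota.

none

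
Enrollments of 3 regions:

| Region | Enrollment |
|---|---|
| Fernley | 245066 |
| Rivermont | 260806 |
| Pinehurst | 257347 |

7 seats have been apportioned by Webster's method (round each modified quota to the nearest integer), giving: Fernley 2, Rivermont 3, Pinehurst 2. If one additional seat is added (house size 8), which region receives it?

Pinehurst

Priority for the next seat is population ÷ (current seats + 0.5).
Priorities: Fernley 98026.400, Rivermont 74516.000, Pinehurst 102938.800.
Highest priority: Pinehurst.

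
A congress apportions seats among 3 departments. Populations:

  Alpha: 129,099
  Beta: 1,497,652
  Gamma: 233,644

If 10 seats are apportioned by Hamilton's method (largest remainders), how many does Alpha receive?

1

The standard divisor is 1860395/10 ≈ 186039.5.
Standard quotas: Alpha 0.6939, Beta 8.0502, Gamma 1.2559.
Lower quotas: Alpha 0, Beta 8, Gamma 1 (sum 9, leaving 1 seat).
Remainders in descending order: Alpha 0.6939, Gamma 0.2559, Beta 0.0502.
The surplus seat goes to Alpha.
Alpha receives 1.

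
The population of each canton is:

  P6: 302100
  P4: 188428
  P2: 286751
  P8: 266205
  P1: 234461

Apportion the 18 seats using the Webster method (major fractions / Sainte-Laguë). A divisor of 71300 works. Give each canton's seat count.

P6: 4, P4: 3, P2: 4, P8: 4, P1: 3

With modified divisor 71300: modified quotas P6 4.237, P4 2.643, P2 4.022, P8 3.734, P1 3.288.
Rounding to the nearest integer: P6 4, P4 3, P2 4, P8 4, P1 3 (total 18).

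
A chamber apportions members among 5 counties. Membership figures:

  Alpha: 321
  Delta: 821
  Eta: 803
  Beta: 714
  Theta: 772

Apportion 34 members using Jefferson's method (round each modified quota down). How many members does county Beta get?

Standard divisor 3431/34 ≈ 100.912; standard quotas: Alpha 3.181, Delta 8.136, Eta 7.957, Beta 7.075, Theta 7.650.
Rounding down gives 3, 8, 7, 7, 7 = 32 seats, so the divisor must be adjusted.
With modified divisor 94: modified quotas Alpha 3.415, Delta 8.734, Eta 8.543, Beta 7.596, Theta 8.213.
Rounding down: Alpha 3, Delta 8, Eta 8, Beta 7, Theta 8 (total 34).
Beta receives 7.

7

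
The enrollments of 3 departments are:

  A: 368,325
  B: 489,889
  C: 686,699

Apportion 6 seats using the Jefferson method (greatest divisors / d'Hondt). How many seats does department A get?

1

Standard divisor 1544913/6 ≈ 257485.5; standard quotas: A 1.430, B 1.903, C 2.667.
Rounding down gives 1, 1, 2 = 4 seats, so the divisor must be adjusted.
With modified divisor 206500: modified quotas A 1.784, B 2.372, C 3.325.
Rounding down: A 1, B 2, C 3 (total 6).
A receives 1.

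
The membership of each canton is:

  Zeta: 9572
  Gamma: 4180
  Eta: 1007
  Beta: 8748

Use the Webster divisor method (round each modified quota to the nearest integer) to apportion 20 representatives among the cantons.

Zeta 8; Gamma 4; Eta 1; Beta 7

Standard divisor 23507/20 ≈ 1175.35; standard quotas: Zeta 8.144, Gamma 3.556, Eta 0.857, Beta 7.443.
Rounding to the nearest integer gives Zeta 8, Gamma 4, Eta 1, Beta 7 — total 20, matching the house size, so no adjustment is needed.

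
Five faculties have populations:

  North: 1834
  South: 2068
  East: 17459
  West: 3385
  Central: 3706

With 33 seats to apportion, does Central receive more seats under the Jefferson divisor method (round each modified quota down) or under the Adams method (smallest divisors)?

Adams

Jefferson: North 2, South 2, East 21, West 4, Central 4.
Adams: North 2, South 3, East 19, West 4, Central 5.
Central gets 4 under Jefferson and 5 under Adams.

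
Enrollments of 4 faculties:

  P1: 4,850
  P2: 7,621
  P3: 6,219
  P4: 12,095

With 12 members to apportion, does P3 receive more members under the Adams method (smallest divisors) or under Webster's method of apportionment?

Adams: P1 2, P2 3, P3 3, P4 4.
Webster: P1 2, P2 3, P3 2, P4 5.
P3 gets 3 under Adams and 2 under Webster.

Adams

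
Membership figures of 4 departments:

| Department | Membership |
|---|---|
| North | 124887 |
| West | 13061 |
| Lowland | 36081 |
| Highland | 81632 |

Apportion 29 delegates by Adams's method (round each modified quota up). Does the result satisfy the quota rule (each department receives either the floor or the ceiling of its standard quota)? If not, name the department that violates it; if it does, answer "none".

none

Standard quotas: North 14.166, West 1.482, Lowland 4.093, Highland 9.260.
Adams allocation: North 14, West 2, Lowland 4, Highland 9.
Every allocation lies between the lower and upper quota.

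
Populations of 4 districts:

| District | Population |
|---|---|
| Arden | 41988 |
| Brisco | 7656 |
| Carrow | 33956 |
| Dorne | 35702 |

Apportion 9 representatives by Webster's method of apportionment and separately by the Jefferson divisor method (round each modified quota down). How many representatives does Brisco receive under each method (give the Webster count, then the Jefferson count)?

Webster: Arden 3, Brisco 1, Carrow 2, Dorne 3.
Jefferson: Arden 3, Brisco 0, Carrow 3, Dorne 3.
Brisco gets 1 under Webster and 0 under Jefferson.

1 and 0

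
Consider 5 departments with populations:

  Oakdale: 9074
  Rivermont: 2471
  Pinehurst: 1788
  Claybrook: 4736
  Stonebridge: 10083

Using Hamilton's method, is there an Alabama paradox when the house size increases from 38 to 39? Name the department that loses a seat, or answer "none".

Pinehurst

At 38 seats: Oakdale 12, Rivermont 3, Pinehurst 3, Claybrook 6, Stonebridge 14.
At 39 seats: Oakdale 13, Rivermont 3, Pinehurst 2, Claybrook 7, Stonebridge 14.
Pinehurst drops from 3 to 2.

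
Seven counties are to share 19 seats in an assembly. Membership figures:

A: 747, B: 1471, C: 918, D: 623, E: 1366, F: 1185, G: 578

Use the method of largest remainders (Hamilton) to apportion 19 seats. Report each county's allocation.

Total 6888; standard divisor 6888/19 ≈ 362.526.
Standard quotas: A 2.061, B 4.058, C 2.532, D 1.718, E 3.768, F 3.269, G 1.594.
Lower quotas: A 2, B 4, C 2, D 1, E 3, F 3, G 1 (sum 16, leaving 3 seats).
Remainders in descending order: E 0.768, D 0.718, G 0.594, C 0.532, F 0.269, A 0.061, B 0.058.
The surplus seats go to E, D, G.

A=2, B=4, C=2, D=2, E=4, F=3, G=2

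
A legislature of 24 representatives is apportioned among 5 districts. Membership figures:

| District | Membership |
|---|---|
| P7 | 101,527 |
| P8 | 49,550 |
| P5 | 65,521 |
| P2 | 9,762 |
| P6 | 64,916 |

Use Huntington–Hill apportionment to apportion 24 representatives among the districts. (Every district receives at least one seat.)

With divisor 11964: modified quotas P7 8.486, P8 4.142, P5 5.477, P2 0.816, P6 5.426.
Geometric-mean thresholds: P7 √(8·9)=8.485, P8 √(4·5)=4.472, P5 √(5·6)=5.477, P2 (min 1), P6 √(5·6)=5.477.
Each quota rounded against its threshold gives P7 9, P8 4, P5 5, P2 1, P6 5 (total 24).

P7 9; P8 4; P5 5; P2 1; P6 5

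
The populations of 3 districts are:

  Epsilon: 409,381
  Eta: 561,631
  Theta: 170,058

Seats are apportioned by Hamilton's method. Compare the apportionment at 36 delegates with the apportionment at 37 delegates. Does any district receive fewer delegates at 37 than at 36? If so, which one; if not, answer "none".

none

At 36 seats: Epsilon 13, Eta 18, Theta 5.
At 37 seats: Epsilon 13, Eta 18, Theta 6.
No district's allocation decreased.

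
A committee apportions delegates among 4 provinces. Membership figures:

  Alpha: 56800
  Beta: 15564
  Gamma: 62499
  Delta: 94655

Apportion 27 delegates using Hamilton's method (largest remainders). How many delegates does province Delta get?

Total 229518; standard divisor 229518/27 ≈ 8500.667.
Standard quotas: Alpha 6.6818, Beta 1.8309, Gamma 7.3522, Delta 11.1350.
Lower quotas: Alpha 6, Beta 1, Gamma 7, Delta 11 (sum 25, leaving 2 seats).
Remainders in descending order: Beta 0.8309, Alpha 0.6818, Gamma 0.3522, Delta 0.1350.
Largest remainders: Beta, Alpha receive the extra seats.
Delta receives 11.

11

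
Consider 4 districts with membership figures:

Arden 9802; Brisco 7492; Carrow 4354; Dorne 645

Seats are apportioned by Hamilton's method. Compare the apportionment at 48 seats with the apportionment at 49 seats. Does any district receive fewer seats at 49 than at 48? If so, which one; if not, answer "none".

Dorne

At 48 seats: Arden 21, Brisco 16, Carrow 9, Dorne 2.
At 49 seats: Arden 22, Brisco 16, Carrow 10, Dorne 1.
Dorne drops from 2 to 1.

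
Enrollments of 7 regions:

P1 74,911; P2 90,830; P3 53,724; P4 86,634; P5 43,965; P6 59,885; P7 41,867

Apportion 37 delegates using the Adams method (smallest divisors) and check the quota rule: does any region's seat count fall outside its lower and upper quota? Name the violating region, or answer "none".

none

Standard quotas: P1 6.135, P2 7.438, P3 4.400, P4 7.095, P5 3.600, P6 4.904, P7 3.429.
Adams allocation: P1 6, P2 7, P3 4, P4 7, P5 4, P6 5, P7 4.
Every allocation lies between the lower and upper quota.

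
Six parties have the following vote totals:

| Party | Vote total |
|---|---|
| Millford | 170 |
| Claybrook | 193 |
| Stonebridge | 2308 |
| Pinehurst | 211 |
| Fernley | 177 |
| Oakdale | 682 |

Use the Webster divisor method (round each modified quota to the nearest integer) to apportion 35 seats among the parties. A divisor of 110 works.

Millford 2, Claybrook 2, Stonebridge 21, Pinehurst 2, Fernley 2, Oakdale 6

With modified divisor 110: modified quotas Millford 1.545, Claybrook 1.755, Stonebridge 20.982, Pinehurst 1.918, Fernley 1.609, Oakdale 6.200.
Rounding to the nearest integer: Millford 2, Claybrook 2, Stonebridge 21, Pinehurst 2, Fernley 2, Oakdale 6 (total 35).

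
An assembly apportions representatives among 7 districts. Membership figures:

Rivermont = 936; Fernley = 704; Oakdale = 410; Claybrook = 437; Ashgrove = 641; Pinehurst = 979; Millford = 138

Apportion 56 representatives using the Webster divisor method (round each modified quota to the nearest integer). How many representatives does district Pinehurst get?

13

Standard divisor 4245/56 ≈ 75.804; standard quotas: Rivermont 12.348, Fernley 9.287, Oakdale 5.409, Claybrook 5.765, Ashgrove 8.456, Pinehurst 12.915, Millford 1.820.
Rounding to the nearest integer gives 12, 9, 5, 6, 8, 13, 2 = 55 seats, so the divisor must be adjusted.
With modified divisor 75.1: modified quotas Rivermont 12.463, Fernley 9.374, Oakdale 5.459, Claybrook 5.819, Ashgrove 8.535, Pinehurst 13.036, Millford 1.838.
Rounding to the nearest integer: Rivermont 12, Fernley 9, Oakdale 5, Claybrook 6, Ashgrove 9, Pinehurst 13, Millford 2 (total 56).
Pinehurst receives 13.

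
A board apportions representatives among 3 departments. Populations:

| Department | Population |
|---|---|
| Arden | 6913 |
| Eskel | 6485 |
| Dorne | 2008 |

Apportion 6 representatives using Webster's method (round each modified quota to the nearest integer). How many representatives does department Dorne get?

Standard divisor 15406/6 ≈ 2567.667; standard quotas: Arden 2.692, Eskel 2.526, Dorne 0.782.
Rounding to the nearest integer gives 3, 3, 1 = 7 seats, so the divisor must be adjusted.
With modified divisor 2700: modified quotas Arden 2.560, Eskel 2.402, Dorne 0.744.
Rounding to the nearest integer: Arden 3, Eskel 2, Dorne 1 (total 6).
Dorne receives 1.

1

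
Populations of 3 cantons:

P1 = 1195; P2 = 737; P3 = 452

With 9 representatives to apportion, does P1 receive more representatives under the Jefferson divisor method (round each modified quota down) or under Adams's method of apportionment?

Jefferson

Jefferson: P1 5, P2 3, P3 1.
Adams: P1 4, P2 3, P3 2.
P1 gets 5 under Jefferson and 4 under Adams.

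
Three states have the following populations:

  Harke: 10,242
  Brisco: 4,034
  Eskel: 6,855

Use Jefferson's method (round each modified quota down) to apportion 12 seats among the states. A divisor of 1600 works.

Harke=6, Brisco=2, Eskel=4

With modified divisor 1600: modified quotas Harke 6.401, Brisco 2.521, Eskel 4.284.
Rounding down: Harke 6, Brisco 2, Eskel 4 (total 12).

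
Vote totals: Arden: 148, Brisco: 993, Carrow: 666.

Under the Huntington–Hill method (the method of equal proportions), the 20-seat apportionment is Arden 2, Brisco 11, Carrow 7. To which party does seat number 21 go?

Carrow

Priority for the next seat is population ÷ (√(s·(s+1))).
Priorities: Arden 60.421, Brisco 86.430, Carrow 88.998.
Highest priority: Carrow.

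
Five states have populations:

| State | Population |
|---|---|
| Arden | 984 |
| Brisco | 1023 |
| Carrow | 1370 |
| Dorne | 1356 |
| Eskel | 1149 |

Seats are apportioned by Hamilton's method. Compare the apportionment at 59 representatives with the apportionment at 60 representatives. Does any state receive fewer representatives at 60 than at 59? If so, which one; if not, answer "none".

At 59 seats: Arden 10, Brisco 10, Carrow 14, Dorne 14, Eskel 11.
At 60 seats: Arden 10, Brisco 10, Carrow 14, Dorne 14, Eskel 12.
No state's allocation decreased.

none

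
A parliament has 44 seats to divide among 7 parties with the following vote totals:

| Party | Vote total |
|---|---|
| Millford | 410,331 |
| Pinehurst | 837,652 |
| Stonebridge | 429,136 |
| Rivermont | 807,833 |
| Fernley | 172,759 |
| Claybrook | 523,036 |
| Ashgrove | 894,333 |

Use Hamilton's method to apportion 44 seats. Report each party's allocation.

Millford: 4, Pinehurst: 9, Stonebridge: 4, Rivermont: 9, Fernley: 2, Claybrook: 6, Ashgrove: 10

Total 4075080; standard divisor 4075080/44 ≈ 92615.455.
Standard quotas: Millford 4.4305, Pinehurst 9.0444, Stonebridge 4.6335, Rivermont 8.7224, Fernley 1.8653, Claybrook 5.6474, Ashgrove 9.6564.
Lower quotas: Millford 4, Pinehurst 9, Stonebridge 4, Rivermont 8, Fernley 1, Claybrook 5, Ashgrove 9 (sum 40, leaving 4 seats).
Remainders in descending order: Fernley 0.8653, Rivermont 0.7224, Ashgrove 0.6564, Claybrook 0.6474, Stonebridge 0.6335, Millford 0.4305, Pinehurst 0.0444.
The surplus seats go to Fernley, Rivermont, Ashgrove, Claybrook.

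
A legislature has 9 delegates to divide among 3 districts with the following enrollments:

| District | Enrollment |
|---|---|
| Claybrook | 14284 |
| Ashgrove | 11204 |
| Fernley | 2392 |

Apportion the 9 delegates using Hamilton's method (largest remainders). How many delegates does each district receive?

Total 27880; standard divisor 27880/9 ≈ 3097.778.
Standard quotas: Claybrook 4.6110, Ashgrove 3.6168, Fernley 0.7722.
Lower quotas: Claybrook 4, Ashgrove 3, Fernley 0 (sum 7, leaving 2 seats).
Remainders in descending order: Fernley 0.7722, Ashgrove 0.6168, Claybrook 0.6110.
The surplus seats go to Fernley, Ashgrove.

Claybrook: 4, Ashgrove: 4, Fernley: 1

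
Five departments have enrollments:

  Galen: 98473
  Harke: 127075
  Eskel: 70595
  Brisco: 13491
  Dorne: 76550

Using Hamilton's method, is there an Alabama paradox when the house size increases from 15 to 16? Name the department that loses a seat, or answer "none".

none

At 15 seats: Galen 4, Harke 5, Eskel 3, Brisco 0, Dorne 3.
At 16 seats: Galen 4, Harke 5, Eskel 3, Brisco 1, Dorne 3.
No department's allocation decreased.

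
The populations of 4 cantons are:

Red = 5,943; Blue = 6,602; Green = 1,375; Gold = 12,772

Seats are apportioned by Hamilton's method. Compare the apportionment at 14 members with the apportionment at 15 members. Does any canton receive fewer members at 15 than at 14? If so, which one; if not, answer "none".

none

At 14 seats: Red 3, Blue 3, Green 1, Gold 7.
At 15 seats: Red 3, Blue 4, Green 1, Gold 7.
No canton's allocation decreased.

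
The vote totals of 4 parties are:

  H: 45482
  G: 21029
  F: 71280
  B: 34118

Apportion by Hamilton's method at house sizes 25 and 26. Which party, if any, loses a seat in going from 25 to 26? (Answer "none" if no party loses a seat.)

none

At 25 seats: H 7, G 3, F 10, B 5.
At 26 seats: H 7, G 3, F 11, B 5.
No party's allocation decreased.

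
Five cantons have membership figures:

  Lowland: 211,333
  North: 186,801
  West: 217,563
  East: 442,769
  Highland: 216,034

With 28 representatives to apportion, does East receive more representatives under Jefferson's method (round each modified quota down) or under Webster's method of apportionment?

Jefferson: Lowland 4, North 4, West 5, East 10, Highland 5.
Webster: Lowland 5, North 4, West 5, East 9, Highland 5.
East gets 10 under Jefferson and 9 under Webster.

Jefferson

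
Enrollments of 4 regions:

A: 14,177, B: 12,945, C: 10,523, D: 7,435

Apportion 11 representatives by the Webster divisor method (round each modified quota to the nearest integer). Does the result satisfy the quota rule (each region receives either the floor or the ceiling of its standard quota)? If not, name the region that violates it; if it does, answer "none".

none

Standard quotas: A 3.459, B 3.159, C 2.568, D 1.814.
Webster allocation: A 3, B 3, C 3, D 2.
Every allocation lies between the lower and upper quota.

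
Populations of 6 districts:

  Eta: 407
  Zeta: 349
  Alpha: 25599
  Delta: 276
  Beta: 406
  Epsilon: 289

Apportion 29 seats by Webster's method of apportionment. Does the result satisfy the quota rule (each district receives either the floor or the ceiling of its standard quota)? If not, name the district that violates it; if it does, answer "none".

Standard quotas: Eta 0.432, Zeta 0.370, Alpha 27.167, Delta 0.293, Beta 0.431, Epsilon 0.307.
Webster allocation: Eta 0, Zeta 0, Alpha 29, Delta 0, Beta 0, Epsilon 0.
Alpha has quota 27.167 (lower 27, upper 28) but receives 29 — outside the quota interval.

Alpha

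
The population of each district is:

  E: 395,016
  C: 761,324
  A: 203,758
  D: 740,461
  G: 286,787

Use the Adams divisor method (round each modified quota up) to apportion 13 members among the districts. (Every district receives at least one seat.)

Standard divisor 2387346/13 ≈ 183642; standard quotas: E 2.151, C 4.146, A 1.110, D 4.032, G 1.562.
Rounding up gives 3, 5, 2, 5, 2 = 17 seats, so the divisor must be adjusted.
With modified divisor 225300: modified quotas E 1.753, C 3.379, A 0.904, D 3.287, G 1.273.
Rounding up: E 2, C 4, A 1, D 4, G 2 (total 13).

E 2, C 4, A 1, D 4, G 2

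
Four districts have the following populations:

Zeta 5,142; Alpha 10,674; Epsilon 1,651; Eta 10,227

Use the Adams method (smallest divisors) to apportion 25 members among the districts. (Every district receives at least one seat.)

Zeta 5; Alpha 9; Epsilon 2; Eta 9

Standard divisor 27694/25 ≈ 1107.76; standard quotas: Zeta 4.642, Alpha 9.636, Epsilon 1.490, Eta 9.232.
Rounding up gives 5, 10, 2, 10 = 27 seats, so the divisor must be adjusted.
With modified divisor 1200: modified quotas Zeta 4.285, Alpha 8.895, Epsilon 1.376, Eta 8.523.
Rounding up: Zeta 5, Alpha 9, Epsilon 2, Eta 9 (total 25).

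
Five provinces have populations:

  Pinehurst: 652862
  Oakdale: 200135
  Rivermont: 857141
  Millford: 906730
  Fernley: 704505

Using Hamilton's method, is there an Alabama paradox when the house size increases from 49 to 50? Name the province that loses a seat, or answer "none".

At 49 seats: Pinehurst 10, Oakdale 3, Rivermont 13, Millford 13, Fernley 10.
At 50 seats: Pinehurst 10, Oakdale 3, Rivermont 13, Millford 14, Fernley 10.
No province's allocation decreased.

none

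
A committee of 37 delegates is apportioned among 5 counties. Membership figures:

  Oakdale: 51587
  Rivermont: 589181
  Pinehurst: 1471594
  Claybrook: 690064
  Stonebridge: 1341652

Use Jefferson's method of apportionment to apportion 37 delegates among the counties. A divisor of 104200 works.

With modified divisor 104200: modified quotas Oakdale 0.495, Rivermont 5.654, Pinehurst 14.123, Claybrook 6.622, Stonebridge 12.876.
Rounding down: Oakdale 0, Rivermont 5, Pinehurst 14, Claybrook 6, Stonebridge 12 (total 37).

Oakdale 0; Rivermont 5; Pinehurst 14; Claybrook 6; Stonebridge 12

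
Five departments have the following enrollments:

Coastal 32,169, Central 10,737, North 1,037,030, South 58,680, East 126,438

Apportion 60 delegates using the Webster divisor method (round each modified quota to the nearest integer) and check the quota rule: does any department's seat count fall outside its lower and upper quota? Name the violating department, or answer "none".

Standard quotas: Coastal 1.526, Central 0.509, North 49.185, South 2.783, East 5.997.
Webster allocation: Coastal 2, Central 1, North 48, South 3, East 6.
North has quota 49.185 (lower 49, upper 50) but receives 48 — outside the quota interval.

North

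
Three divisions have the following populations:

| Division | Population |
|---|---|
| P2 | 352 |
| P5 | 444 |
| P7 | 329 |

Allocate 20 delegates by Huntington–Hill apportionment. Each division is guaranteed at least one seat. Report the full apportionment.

With divisor 57: modified quotas P2 6.175, P5 7.789, P7 5.772.
Geometric-mean thresholds: P2 √(6·7)=6.481, P5 √(7·8)=7.483, P7 √(5·6)=5.477.
Each quota rounded against its threshold gives P2 6, P5 8, P7 6 (total 20).

P2=6, P5=8, P7=6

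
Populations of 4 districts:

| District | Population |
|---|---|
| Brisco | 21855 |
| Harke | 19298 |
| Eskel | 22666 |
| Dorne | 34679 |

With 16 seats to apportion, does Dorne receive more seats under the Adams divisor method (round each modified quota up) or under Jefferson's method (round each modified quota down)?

Adams: Brisco 4, Harke 3, Eskel 4, Dorne 5.
Jefferson: Brisco 3, Harke 3, Eskel 4, Dorne 6.
Dorne gets 5 under Adams and 6 under Jefferson.

Jefferson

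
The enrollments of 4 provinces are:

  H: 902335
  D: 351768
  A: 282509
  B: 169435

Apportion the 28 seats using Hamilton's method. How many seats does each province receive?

Standard divisor: 1706047 ÷ 28 ≈ 60930.25.
Standard quotas: H 14.8093, D 5.7733, A 4.6366, B 2.7808.
Lower quotas: H 14, D 5, A 4, B 2 (sum 25, leaving 3 seats).
Remainders in descending order: H 0.8093, B 0.7808, D 0.7733, A 0.6366.
Largest remainders: H, B, D receive the extra seats.

H 15, D 6, A 4, B 3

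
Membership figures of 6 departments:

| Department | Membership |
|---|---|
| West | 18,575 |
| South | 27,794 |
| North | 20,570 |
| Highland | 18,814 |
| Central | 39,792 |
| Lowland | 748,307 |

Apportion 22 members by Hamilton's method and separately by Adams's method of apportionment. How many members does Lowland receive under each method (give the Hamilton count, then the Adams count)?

19 and 17

Hamilton: West 0, South 1, North 1, Highland 0, Central 1, Lowland 19.
Adams: West 1, South 1, North 1, Highland 1, Central 1, Lowland 17.
Lowland gets 19 under Hamilton and 17 under Adams.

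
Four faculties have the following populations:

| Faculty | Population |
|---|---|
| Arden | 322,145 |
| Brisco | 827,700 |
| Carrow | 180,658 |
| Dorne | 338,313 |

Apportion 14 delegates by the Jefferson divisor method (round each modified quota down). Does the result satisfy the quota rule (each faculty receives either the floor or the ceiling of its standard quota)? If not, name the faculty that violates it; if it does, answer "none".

Standard quotas: Arden 2.703, Brisco 6.944, Carrow 1.516, Dorne 2.838.
Jefferson allocation: Arden 3, Brisco 7, Carrow 1, Dorne 3.
Every allocation lies between the lower and upper quota.

none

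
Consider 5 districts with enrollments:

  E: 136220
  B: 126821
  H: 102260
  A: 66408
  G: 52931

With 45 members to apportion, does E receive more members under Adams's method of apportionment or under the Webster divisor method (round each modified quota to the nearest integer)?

Webster

Adams: E 12, B 12, H 10, A 6, G 5.
Webster: E 13, B 12, H 9, A 6, G 5.
E gets 12 under Adams and 13 under Webster.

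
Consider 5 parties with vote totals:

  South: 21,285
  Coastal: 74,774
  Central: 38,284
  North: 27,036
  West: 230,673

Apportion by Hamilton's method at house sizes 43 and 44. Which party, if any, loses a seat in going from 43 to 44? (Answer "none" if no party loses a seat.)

At 43 seats: South 3, Coastal 8, Central 4, North 3, West 25.
At 44 seats: South 2, Coastal 9, Central 4, North 3, West 26.
South drops from 3 to 2.

South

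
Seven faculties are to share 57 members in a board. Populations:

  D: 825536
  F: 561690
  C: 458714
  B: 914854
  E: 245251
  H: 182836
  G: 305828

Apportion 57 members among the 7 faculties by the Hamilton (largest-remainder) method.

D 13, F 9, C 8, B 15, E 4, H 3, G 5

Total 3494709; standard divisor 3494709/57 ≈ 61310.684.
Standard quotas: D 13.4648, F 9.1614, C 7.4818, B 14.9216, E 4.0001, H 2.9821, G 4.9882.
Lower quotas: D 13, F 9, C 7, B 14, E 4, H 2, G 4 (sum 53, leaving 4 seats).
Remainders in descending order: G 0.9882, H 0.9821, B 0.9216, C 0.4818, D 0.4648, F 0.1614, E 0.0001.
The surplus seats go to G, H, B, C.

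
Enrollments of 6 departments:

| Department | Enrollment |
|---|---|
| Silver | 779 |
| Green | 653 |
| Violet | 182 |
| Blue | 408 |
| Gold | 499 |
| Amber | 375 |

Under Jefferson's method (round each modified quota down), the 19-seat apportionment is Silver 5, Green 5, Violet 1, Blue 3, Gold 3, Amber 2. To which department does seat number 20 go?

Priority for the next seat is population ÷ (current seats + 1).
Priorities: Silver 129.833, Green 108.833, Violet 91.000, Blue 102.000, Gold 124.750, Amber 125.000.
Highest priority: Silver.

Silver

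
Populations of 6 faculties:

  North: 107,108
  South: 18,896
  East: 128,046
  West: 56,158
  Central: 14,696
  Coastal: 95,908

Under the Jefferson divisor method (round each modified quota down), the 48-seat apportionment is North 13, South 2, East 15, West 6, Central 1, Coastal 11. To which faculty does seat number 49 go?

West

Priority for the next seat is population ÷ (current seats + 1).
Priorities: North 7650.571, South 6298.667, East 8002.875, West 8022.571, Central 7348.000, Coastal 7992.333.
Highest priority: West.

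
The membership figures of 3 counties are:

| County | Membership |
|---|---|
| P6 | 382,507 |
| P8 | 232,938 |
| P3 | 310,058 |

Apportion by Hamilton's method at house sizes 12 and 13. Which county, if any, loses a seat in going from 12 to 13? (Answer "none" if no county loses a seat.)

none

At 12 seats: P6 5, P8 3, P3 4.
At 13 seats: P6 6, P8 3, P3 4.
No county's allocation decreased.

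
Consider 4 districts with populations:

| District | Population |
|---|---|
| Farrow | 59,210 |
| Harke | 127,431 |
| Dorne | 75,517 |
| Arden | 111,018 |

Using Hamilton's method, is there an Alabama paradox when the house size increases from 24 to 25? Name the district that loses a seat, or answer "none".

At 24 seats: Farrow 4, Harke 8, Dorne 5, Arden 7.
At 25 seats: Farrow 4, Harke 9, Dorne 5, Arden 7.
No district's allocation decreased.

none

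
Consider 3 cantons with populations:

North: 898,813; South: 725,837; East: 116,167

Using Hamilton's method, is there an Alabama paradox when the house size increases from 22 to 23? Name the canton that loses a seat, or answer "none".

At 22 seats: North 11, South 9, East 2.
At 23 seats: North 12, South 10, East 1.
East drops from 2 to 1.

East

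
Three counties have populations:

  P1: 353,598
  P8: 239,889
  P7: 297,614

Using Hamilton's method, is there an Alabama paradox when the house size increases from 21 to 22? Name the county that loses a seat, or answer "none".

At 21 seats: P1 8, P8 6, P7 7.
At 22 seats: P1 9, P8 6, P7 7.
No county's allocation decreased.

none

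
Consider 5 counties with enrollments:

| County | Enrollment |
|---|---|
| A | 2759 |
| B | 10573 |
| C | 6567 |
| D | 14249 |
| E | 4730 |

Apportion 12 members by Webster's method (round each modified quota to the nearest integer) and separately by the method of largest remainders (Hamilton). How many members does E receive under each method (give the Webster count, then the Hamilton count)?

Webster: A 1, B 3, C 2, D 5, E 1.
Hamilton: A 1, B 3, C 2, D 4, E 2.
E gets 1 under Webster and 2 under Hamilton.

1 and 2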